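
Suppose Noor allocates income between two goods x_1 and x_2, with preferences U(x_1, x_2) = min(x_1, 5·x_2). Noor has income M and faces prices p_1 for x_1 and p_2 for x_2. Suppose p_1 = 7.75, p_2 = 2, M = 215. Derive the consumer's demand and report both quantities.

x_1* = 26.3804, x_2* = 5.2761

Leontief preferences: the optimum is at the kink where x_1/5 = x_2/1, i.e. x_2 = (1/5)·x_1.
Budget: p_1·x_1 + p_2·(1/5)·x_1 = M, so (5·p_1 + p_2)·x_1 = 5·M.
Demand: x_1*(p_1,p_2,M) = 5·M/(5·p_1 + p_2), x_2* = M/(5·p_1 + p_2).
Here 5·7.75 + 2 = 40.75, giving x_1* = 26.3804 and x_2* = 5.2761.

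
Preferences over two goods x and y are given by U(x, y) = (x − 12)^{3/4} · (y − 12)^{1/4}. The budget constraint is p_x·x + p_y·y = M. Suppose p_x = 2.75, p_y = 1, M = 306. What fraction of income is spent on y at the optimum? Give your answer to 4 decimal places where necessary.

share on y = 0.2525

MRS = 3·(y−12)/(x−12). Tangency with p_x/p_y gives y−12 = (1/3)·(p_x/p_y)·(x−12).
Substituting into the budget: x* = 12 + 0.75·(M − 12·p_x − 12·p_y)/p_x, and y* = 12 + 0.25·(…)/p_y.
Discretionary income = 306 − 12·2.75 − 12·1 = 261; x* = 12 + 0.75·261/2.75 = 83.1818; y* = 12 + 0.25·261/1 = 77.25.
Expenditure on y: 1·77.25 = 77.25; share = 0.2525.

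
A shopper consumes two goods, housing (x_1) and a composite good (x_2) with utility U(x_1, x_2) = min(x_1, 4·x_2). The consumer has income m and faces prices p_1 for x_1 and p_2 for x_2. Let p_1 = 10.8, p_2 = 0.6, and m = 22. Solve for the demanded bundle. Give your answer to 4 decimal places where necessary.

Leontief preferences: the optimum is at the kink where x_1/4 = x_2/1, i.e. x_2 = (1/4)·x_1.
Budget: p_1·x_1 + p_2·(1/4)·x_1 = m, so (4·p_1 + p_2)·x_1 = 4·m.
Demand: x_1*(p_1,p_2,m) = 4·m/(4·p_1 + p_2), x_2* = m/(4·p_1 + p_2).
Here 4·10.8 + 0.6 = 43.8, giving x_1* = 2.0091 and x_2* = 0.5023.

x_1* = 2.0091, x_2* = 0.5023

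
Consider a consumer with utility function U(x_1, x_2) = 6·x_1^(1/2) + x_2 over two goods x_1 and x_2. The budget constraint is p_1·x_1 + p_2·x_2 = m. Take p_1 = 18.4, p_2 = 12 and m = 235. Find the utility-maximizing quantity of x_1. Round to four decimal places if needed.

Utility is quasi-linear in x_2; the FOC for x_1 is 3/√x_1 = p_1/p_2.
Thus x_1* = (3·p_2/p_1)² — independent of m — with the rest of income spent on x_2.
Plugging in: x_1* = (3·12/18.4)² = 3.828.

x_1* = 3.828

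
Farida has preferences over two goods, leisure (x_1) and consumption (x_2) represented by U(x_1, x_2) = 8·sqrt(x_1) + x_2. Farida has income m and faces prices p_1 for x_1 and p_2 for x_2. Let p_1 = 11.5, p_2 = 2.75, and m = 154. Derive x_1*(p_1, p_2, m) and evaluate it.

x_1* = 0.9149

Utility is quasi-linear in x_2; the FOC for x_1 is 4/√x_1 = p_1/p_2.
Thus x_1* = (4·p_2/p_1)² — independent of m — with the rest of income spent on x_2.
Plugging in: x_1* = (4·2.75/11.5)² = 0.9149.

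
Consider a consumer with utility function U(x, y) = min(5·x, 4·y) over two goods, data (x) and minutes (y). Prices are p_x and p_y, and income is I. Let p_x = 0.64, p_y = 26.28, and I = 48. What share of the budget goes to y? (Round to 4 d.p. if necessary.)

With perfect complements, no substitution: consume in ratio x:y = 4:5.
Budget: p_x·x + p_y·(5/4)·x = I, so (4·p_x + 5·p_y)·x = 4·I.
Demand: x*(p_x,p_y,I) = 4·I/(4·p_x + 5·p_y), y* = 5·I/(4·p_x + 5·p_y).
Here 4·0.64 + 5·26.28 = 133.96, giving x* = 1.4333 and y* = 1.7916.
Expenditure on y: 26.28·1.7916 = 47.0827; share = 0.9809.

share on y = 0.9809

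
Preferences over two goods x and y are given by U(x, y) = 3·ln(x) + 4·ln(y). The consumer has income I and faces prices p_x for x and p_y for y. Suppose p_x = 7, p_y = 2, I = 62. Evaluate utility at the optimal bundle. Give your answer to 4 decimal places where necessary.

V = 15.4993

MU_x/MU_y = (3·y)/(4·x); tangency sets this equal to p_x/p_y.
Rearranging, p_y·y = (4/3)·p_x·x. Substituting into the budget gives p_x·x·(1 + (4/3)) = I.
Demand: x*(p_x,p_y,I) = 3/7·I/p_x and y* = 4/7·I/p_y.
At p_x=7, p_y=2, I=62: x* = 3/7·62/7 = 3.7959, y* = 17.7143.
Utility at the optimum: U(3.7959, 17.7143) = 15.4993.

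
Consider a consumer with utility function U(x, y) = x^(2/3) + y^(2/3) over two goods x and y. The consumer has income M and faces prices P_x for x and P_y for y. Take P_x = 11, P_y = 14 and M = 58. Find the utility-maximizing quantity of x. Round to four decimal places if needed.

MRS = MU_x/MU_y = (y/x)^(1/3). Set equal to P_x/P_y.
Hence y/x = (P_x/P_y)^(1/(1/3)), i.e. raised to the 3 power.
Substitute y = (y/x)·x into the budget: x* = M/(P_x + P_y·(y/x)).
Numerically y/x = 0.485058, so x* = 58/(11 + 14·0.485058) = 3.2601.

x* = 3.2601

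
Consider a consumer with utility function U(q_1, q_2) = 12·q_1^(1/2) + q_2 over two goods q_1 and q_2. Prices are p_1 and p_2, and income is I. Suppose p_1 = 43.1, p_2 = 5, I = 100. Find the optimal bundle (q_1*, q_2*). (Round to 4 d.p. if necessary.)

Utility is quasi-linear in q_2; the FOC for q_1 is 6/√q_1 = p_1/p_2.
Solve: √q_1 = 6·p_2/p_1, so q_1*(p_1,p_2) = (6·p_2/p_1)², and q_2* = (I − p_1·q_1*)/p_2.
Plugging in: q_1* = (6·5/43.1)² = 0.4845, q_2* = 15.8237.

q_1* = 0.4845, q_2* = 15.8237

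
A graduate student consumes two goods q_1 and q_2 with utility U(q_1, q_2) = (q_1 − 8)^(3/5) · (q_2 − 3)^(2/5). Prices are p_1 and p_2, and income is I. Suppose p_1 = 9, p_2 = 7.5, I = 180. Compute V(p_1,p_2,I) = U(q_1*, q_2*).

Let q_1' = q_1−8, q_2' = q_2−3. MRS = (3/2)·q_2'/q_1' = p_1/p_2.
Substituting into the budget: q_1* = 8 + 0.6·(I − 8·p_1 − 3·p_2)/p_1, and q_2* = 3 + 0.4·(…)/p_2.
Discretionary income = 180 − 8·9 − 3·7.5 = 85.5; q_1* = 8 + 0.6·85.5/9 = 13.7; q_2* = 3 + 0.4·85.5/7.5 = 7.56.
Utility at the optimum: U(13.7, 7.56) = 5.2133.

V = 5.2133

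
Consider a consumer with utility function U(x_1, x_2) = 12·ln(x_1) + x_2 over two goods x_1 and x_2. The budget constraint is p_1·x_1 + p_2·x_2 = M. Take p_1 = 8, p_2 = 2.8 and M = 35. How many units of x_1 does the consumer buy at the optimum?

Set MRS = p_1/p_2: (12/x_1)/1 = p_1/p_2.
So x_1*(p_1,p_2) = 12·p_2/p_1, independent of income; and x_2* = (M − 12·p_2)/p_2.
At the given prices: x_1* = 12·2.8/8 = 4.2.

x_1* = 4.2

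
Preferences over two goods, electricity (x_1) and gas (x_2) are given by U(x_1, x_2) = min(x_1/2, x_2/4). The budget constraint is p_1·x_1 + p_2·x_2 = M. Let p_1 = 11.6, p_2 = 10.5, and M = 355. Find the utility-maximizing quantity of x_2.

Leontief preferences: the optimum is at the kink where x_1/2 = x_2/4, i.e. x_2 = 2·x_1.
Budget: p_1·x_1 + p_2·2·x_1 = M, so (2·p_1 + 4·p_2)·x_1 = 2·M.
Demand: x_1*(p_1,p_2,M) = 2·M/(2·p_1 + 4·p_2), x_2* = 4·M/(2·p_1 + 4·p_2).
Here 2·11.6 + 4·10.5 = 65.2, giving x_2* = 21.7791.

x_2* = 21.7791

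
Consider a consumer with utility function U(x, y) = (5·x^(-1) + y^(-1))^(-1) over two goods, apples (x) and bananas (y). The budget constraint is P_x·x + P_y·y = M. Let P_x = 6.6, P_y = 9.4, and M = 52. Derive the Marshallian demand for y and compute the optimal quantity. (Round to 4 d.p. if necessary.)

y* = 1.925

MRS = MU_x/MU_y = 5·(y/x)^(2). Set equal to P_x/P_y.
Hence y/x = ((1/5)·P_x/P_y)^(1/(2)), i.e. raised to the 0.5 power.
With the ratio pinned down, the budget gives x* = M/(P_x + P_y·(y/x)) and y* = (y/x)·x*.
Numerically y/x = 0.374734, so x* = 52/(6.6 + 9.4·0.374734) = 5.1371 and y* = 0.374734·5.1371 = 1.925.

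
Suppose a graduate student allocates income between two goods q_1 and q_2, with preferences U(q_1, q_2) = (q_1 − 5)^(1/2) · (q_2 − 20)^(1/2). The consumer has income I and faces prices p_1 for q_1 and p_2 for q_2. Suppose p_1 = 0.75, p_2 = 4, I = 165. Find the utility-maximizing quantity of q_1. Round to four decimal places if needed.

q_1* = 59.1667

Discretionary income = 165 − 5·0.75 − 20·4 = 81.25; q_1* = 5 + 0.5·81.25/0.75 = 59.1667.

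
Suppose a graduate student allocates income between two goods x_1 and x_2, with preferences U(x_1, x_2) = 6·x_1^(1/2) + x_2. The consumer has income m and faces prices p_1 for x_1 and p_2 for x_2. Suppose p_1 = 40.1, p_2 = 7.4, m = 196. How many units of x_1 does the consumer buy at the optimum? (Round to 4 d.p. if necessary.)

x_1* = 0.3065

Utility is quasi-linear in x_2; the FOC for x_1 is 3/√x_1 = p_1/p_2.
Thus x_1* = (3·p_2/p_1)² — independent of m — with the rest of income spent on x_2.
Plugging in: x_1* = (3·7.4/40.1)² = 0.3065.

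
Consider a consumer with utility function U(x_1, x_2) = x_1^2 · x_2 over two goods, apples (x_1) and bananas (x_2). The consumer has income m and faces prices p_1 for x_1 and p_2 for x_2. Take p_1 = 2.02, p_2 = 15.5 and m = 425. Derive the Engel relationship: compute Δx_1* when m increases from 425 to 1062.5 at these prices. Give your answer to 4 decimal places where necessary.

The MRS is 2·x_2/x_1. Set MRS = p_1/p_2.
So 2·p_2·x_2 = p_1·x_1; combined with the budget, a share 2/3 of income goes to x_1.
Demand: x_1*(p_1,p_2,m) = 2/3·m/p_1 and x_2* = 1/3·m/p_2.
At p_1=2.02, p_2=15.5, m=425: x_1* = 2/3·425/2.02 = 140.264.
At m' = 1062.5: x_1* = 350.6601. Change: 350.6601 − 140.264 = 210.396.

Δx_1* = 210.396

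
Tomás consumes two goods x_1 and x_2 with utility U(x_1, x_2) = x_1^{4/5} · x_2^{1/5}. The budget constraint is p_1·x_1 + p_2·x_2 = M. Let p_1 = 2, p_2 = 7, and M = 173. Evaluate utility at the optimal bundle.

V = 40.8207

At p_1=2, p_2=7, M=173: x_1* = 0.8·173/2 = 69.2, x_2* = 4.9429.
Utility at the optimum: U(69.2, 4.9429) = 40.8207.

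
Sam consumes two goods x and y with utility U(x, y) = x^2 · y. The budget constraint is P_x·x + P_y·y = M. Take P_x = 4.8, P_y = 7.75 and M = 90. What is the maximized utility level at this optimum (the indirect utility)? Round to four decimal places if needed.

V = 604.8387

MU_x/MU_y = (2·y)/(x); tangency sets this equal to P_x/P_y.
So 2·P_y·y = P_x·x; combined with the budget, a share 2/3 of income goes to x.
Demand: x*(P_x,P_y,M) = 2/3·M/P_x and y* = 1/3·M/P_y.
At P_x=4.8, P_y=7.75, M=90: x* = 2/3·90/4.8 = 12.5, y* = 3.871.
Utility at the optimum: U(12.5, 3.871) = 604.8387.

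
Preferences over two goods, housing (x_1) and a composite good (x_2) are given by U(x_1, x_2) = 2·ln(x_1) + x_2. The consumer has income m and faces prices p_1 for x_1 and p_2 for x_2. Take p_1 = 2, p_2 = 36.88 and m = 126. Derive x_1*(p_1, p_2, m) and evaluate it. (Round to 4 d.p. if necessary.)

MU_x_1 = 2/x_1, MU_x_2 = 1. Tangency: 2/x_1 = p_1/p_2.
So x_1*(p_1,p_2) = 2·p_2/p_1, independent of income; and x_2* = (m − 2·p_2)/p_2.
At the given prices: x_1* = 2·36.88/2 = 36.88.

x_1* = 36.88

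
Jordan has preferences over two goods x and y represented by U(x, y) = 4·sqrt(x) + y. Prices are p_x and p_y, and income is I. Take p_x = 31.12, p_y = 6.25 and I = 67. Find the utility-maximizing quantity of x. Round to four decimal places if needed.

x* = 0.1613

MU_x = 2/√x, MU_y = 1. Tangency: 2/√x = p_x/p_y.
Solve: √x = 2·p_y/p_x, so x*(p_x,p_y) = (2·p_y/p_x)², and y* = (I − p_x·x*)/p_y.
Plugging in: x* = (2·6.25/31.12)² = 0.1613.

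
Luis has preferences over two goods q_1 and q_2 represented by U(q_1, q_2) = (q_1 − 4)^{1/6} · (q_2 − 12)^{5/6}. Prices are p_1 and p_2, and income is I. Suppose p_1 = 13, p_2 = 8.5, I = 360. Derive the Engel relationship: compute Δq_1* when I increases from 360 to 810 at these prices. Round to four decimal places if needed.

This is Cobb-Douglas in (q_1−4, q_2−12): tangency gives 1/6·p_2·(q_2−12) = 5/6·p_1·(q_1−4).
Substituting into the budget: q_1* = 4 + 1/6·(I − 4·p_1 − 12·p_2)/p_1, and q_2* = 12 + 5/6·(…)/p_2.
Discretionary income = 360 − 4·13 − 12·8.5 = 206; q_1* = 4 + 1/6·206/13 = 6.641.
At I' = 810: q_1* = 12.4103. Change: 12.4103 − 6.641 = 5.7692.

Δq_1* = 5.7692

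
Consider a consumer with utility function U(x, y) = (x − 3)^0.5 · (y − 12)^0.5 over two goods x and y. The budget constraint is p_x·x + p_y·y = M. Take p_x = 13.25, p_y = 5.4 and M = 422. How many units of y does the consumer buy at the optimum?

y* = 41.3935

Let x' = x−3, y' = y−12. MRS = y'/x' = p_x/p_y.
After buying the subsistence bundle (3, 12), a share 0.5 of the remaining income goes to x: x* = 3 + 0.5·(M − 3p_x − 12p_y)/p_x.
Discretionary income = 422 − 3·13.25 − 12·5.4 = 317.45; y* = 12 + 0.5·317.45/5.4 = 41.3935.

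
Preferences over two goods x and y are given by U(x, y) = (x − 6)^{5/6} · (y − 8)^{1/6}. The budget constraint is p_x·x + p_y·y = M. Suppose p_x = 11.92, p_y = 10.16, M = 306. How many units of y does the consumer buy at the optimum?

Let x' = x−6, y' = y−8. MRS = 5·y'/x' = p_x/p_y.
After buying the subsistence bundle (6, 8), a share 5/6 of the remaining income goes to x: x* = 6 + 5/6·(M − 6p_x − 8p_y)/p_x.
Discretionary income = 306 − 6·11.92 − 8·10.16 = 153.2; y* = 8 + 1/6·153.2/10.16 = 10.5131.

y* = 10.5131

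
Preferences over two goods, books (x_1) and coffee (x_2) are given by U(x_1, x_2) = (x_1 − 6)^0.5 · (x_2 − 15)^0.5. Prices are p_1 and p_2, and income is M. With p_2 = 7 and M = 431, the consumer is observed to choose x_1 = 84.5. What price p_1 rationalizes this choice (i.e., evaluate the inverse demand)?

p_1 = 2

MRS = (x_2−15)/(x_1−6). Tangency with p_1/p_2 gives x_2−15 = (p_1/p_2)·(x_1−6).
Substituting into the budget: x_1* = 6 + 0.5·(M − 6·p_1 − 15·p_2)/p_1, and x_2* = 15 + 0.5·(…)/p_2.
Set x_1* = 84.5 in the demand function and solve for p_1: p_1 = 2.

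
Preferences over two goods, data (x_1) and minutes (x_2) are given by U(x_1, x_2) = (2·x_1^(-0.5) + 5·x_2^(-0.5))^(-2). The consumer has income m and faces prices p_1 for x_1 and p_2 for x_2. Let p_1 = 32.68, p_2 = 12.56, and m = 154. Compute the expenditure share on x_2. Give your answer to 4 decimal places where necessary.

From the CES first-order condition, (2/5)·(x_2/x_1)^(1.5) = p_1/p_2.
Solve for the ratio: x_2/x_1 = [(5/2)·p_1/p_2]^(2/3).
Substitute x_2 = (x_2/x_1)·x_1 into the budget: x_1* = m/(p_1 + p_2·(x_2/x_1)).
Numerically x_2/x_1 = 3.484616, so x_1* = 154/(32.68 + 12.56·3.484616) = 2.0145 and x_2* = 3.484616·2.0145 = 7.0197.
Expenditure on x_2: 12.56·7.0197 = 88.167; share = 0.5725.

share on x_2 = 0.5725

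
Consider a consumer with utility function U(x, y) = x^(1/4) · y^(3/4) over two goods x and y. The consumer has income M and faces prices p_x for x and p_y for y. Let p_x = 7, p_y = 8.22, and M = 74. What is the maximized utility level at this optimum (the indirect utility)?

V = 5.3405

Tangency: MRS = (1/3)·y/x = p_x/p_y.
So 0.25·p_y·y = 0.75·p_x·x; combined with the budget, a share 0.25 of income goes to x.
Demand: x*(p_x,p_y,M) = 0.25·M/p_x and y* = 0.75·M/p_y.
At p_x=7, p_y=8.22, M=74: x* = 0.25·74/7 = 2.6429, y* = 6.7518.
Utility at the optimum: U(2.6429, 6.7518) = 5.3405.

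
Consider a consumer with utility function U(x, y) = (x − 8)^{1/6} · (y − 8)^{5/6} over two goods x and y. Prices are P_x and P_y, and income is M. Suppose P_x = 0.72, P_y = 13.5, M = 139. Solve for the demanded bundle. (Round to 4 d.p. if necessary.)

After buying the subsistence bundle (8, 8), a share 1/6 of the remaining income goes to x: x* = 8 + 1/6·(M − 8P_x − 8P_y)/P_x.
Discretionary income = 139 − 8·0.72 − 8·13.5 = 25.24; x* = 8 + 1/6·25.24/0.72 = 13.8426; y* = 8 + 5/6·25.24/13.5 = 9.558.

x* = 13.8426, y* = 9.558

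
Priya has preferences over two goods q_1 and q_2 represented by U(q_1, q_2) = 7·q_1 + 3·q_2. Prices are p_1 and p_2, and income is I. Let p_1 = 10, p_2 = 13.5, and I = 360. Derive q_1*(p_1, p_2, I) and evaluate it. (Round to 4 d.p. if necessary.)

q_1* = 36

q_1 gives more utility per dollar, so spend all income on q_1: q_1* = I/p_1, q_2* = 0.
Numerically: q_1* = 36, q_2* = 0.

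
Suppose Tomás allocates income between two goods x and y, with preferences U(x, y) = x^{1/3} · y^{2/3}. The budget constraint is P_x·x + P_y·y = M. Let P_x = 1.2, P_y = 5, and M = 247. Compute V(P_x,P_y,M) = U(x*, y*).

V = 42.0619

Tangency: MRS = (1/2)·y/x = P_x/P_y.
Rearranging, P_y·y = 2·P_x·x. Substituting into the budget gives P_x·x·(1 + 2) = M.
Demand: x*(P_x,P_y,M) = 1/3·M/P_x and y* = 2/3·M/P_y.
At P_x=1.2, P_y=5, M=247: x* = 1/3·247/1.2 = 68.6111, y* = 32.9333.
Utility at the optimum: U(68.6111, 32.9333) = 42.0619.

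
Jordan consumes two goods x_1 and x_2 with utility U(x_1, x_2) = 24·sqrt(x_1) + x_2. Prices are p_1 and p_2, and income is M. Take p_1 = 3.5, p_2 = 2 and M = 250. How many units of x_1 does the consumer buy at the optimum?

x_1* = 47.0204

Thus x_1* = (12·p_2/p_1)² — independent of M — with the rest of income spent on x_2.
Plugging in: x_1* = (12·2/3.5)² = 47.0204.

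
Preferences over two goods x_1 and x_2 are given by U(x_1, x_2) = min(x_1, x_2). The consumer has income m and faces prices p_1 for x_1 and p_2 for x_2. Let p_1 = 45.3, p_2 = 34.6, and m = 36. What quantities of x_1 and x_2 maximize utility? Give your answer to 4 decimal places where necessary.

x_1* = 0.4506, x_2* = 0.4506

Demand: x_1*(p_1,p_2,m) = m/(p_1 + p_2), x_2* = m/(p_1 + p_2).
Here 45.3 + 34.6 = 79.9, giving x_1* = 0.4506 and x_2* = 0.4506.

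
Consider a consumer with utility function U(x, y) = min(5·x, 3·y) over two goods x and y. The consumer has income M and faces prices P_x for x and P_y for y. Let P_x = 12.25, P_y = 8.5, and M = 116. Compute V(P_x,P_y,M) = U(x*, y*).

V = 21.9558

Demand: x*(P_x,P_y,M) = 3·M/(3·P_x + 5·P_y), y* = 5·M/(3·P_x + 5·P_y).
Here 3·12.25 + 5·8.5 = 79.25, giving x* = 4.3912 and y* = 7.3186.
Utility at the optimum: U(4.3912, 7.3186) = 21.9558.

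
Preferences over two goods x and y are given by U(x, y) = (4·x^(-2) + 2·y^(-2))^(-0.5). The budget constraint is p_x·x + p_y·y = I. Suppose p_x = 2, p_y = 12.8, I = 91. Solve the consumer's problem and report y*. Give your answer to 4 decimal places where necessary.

y* = 5.2064

MU_x ∝ 4·x^(-3), MU_y ∝ 2·y^(-3), so MRS = 2·(y/x)^(3) = p_x/p_y.
Solve for the ratio: y/x = [(1/2)·p_x/p_y]^(1/3).
With the ratio pinned down, the budget gives x* = I/(p_x + p_y·(y/x)) and y* = (y/x)·x*.
Numerically y/x = 0.427494, so x* = 91/(2 + 12.8·0.427494) = 12.1789 and y* = 0.427494·12.1789 = 5.2064.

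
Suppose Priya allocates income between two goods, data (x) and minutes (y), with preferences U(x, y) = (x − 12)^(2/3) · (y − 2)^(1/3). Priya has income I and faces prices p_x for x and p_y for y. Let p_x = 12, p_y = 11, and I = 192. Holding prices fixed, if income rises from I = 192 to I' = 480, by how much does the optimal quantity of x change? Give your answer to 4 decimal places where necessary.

MRS = 2·(y−2)/(x−12). Tangency with p_x/p_y gives y−2 = (1/2)·(p_x/p_y)·(x−12).
After buying the subsistence bundle (12, 2), a share 2/3 of the remaining income goes to x: x* = 12 + 2/3·(I − 12p_x − 2p_y)/p_x.
Discretionary income = 192 − 12·12 − 2·11 = 26; x* = 12 + 2/3·26/12 = 13.4444.
At I' = 480: x* = 29.4444. Change: 29.4444 − 13.4444 = 16.

Δx* = 16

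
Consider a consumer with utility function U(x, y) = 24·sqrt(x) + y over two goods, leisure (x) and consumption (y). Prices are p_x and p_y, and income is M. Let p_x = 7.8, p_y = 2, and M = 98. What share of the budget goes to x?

Thus x* = (12·p_y/p_x)² — independent of M — with the rest of income spent on y.
Plugging in: x* = (12·2/7.8)² = 9.4675, y* = 12.0769.
Expenditure on x: 7.8·9.4675 = 73.8462; share = 0.7535.

share on x = 0.7535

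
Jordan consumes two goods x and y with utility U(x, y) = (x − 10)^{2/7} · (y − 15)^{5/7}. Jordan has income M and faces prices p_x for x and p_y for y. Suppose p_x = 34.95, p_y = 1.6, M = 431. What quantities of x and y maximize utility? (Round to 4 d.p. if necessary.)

Let x' = x−10, y' = y−15. MRS = (2/5)·y'/x' = p_x/p_y.
After buying the subsistence bundle (10, 15), a share 2/7 of the remaining income goes to x: x* = 10 + 2/7·(M − 10p_x − 15p_y)/p_x.
Discretionary income = 431 − 10·34.95 − 15·1.6 = 57.5; x* = 10 + 2/7·57.5/34.95 = 10.4701; y* = 15 + 5/7·57.5/1.6 = 40.6696.

x* = 10.4701, y* = 40.6696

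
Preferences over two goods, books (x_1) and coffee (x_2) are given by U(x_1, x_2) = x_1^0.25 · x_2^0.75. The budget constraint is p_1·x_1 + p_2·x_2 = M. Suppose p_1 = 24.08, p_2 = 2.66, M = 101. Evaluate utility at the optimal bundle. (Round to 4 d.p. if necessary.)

Tangency: MRS = (1/3)·x_2/x_1 = p_1/p_2.
Rearranging, p_2·x_2 = 3·p_1·x_1. Substituting into the budget gives p_1·x_1·(1 + 3) = M.
Demand: x_1*(p_1,p_2,M) = 0.25·M/p_1 and x_2* = 0.75·M/p_2.
At p_1=24.08, p_2=2.66, M=101: x_1* = 0.25·101/24.08 = 1.0486, x_2* = 28.4774.
Utility at the optimum: U(1.0486, 28.4774) = 12.4746.

V = 12.4746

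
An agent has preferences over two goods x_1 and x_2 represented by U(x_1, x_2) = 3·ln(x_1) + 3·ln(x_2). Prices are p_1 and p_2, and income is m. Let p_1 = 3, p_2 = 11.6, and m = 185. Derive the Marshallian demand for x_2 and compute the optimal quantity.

MU_x_1/MU_x_2 = (3·x_2)/(3·x_1); tangency sets this equal to p_1/p_2.
So 3·p_2·x_2 = 3·p_1·x_1; combined with the budget, a share 0.5 of income goes to x_1.
Demand: x_1*(p_1,p_2,m) = 0.5·m/p_1 and x_2* = 0.5·m/p_2.
At p_1=3, p_2=11.6, m=185: x_2* = 0.5·185/11.6 = 7.9741.

x_2* = 7.9741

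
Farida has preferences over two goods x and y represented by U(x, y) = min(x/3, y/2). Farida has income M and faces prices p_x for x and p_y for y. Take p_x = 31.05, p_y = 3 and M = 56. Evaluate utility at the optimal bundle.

V = 0.5648

Leontief preferences: the optimum is at the kink where x/3 = y/2, i.e. y = (2/3)·x.
Budget: p_x·x + p_y·(2/3)·x = M, so (3·p_x + 2·p_y)·x = 3·M.
Demand: x*(p_x,p_y,M) = 3·M/(3·p_x + 2·p_y), y* = 2·M/(3·p_x + 2·p_y).
Here 3·31.05 + 2·3 = 99.15, giving x* = 1.6944 and y* = 1.1296.
Utility at the optimum: U(1.6944, 1.1296) = 0.5648.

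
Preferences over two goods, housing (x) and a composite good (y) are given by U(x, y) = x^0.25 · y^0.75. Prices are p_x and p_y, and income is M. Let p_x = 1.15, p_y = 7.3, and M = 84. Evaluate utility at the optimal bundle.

Tangency: MRS = (1/3)·y/x = p_x/p_y.
Rearranging, p_y·y = 3·p_x·x. Substituting into the budget gives p_x·x·(1 + 3) = M.
Demand: x*(p_x,p_y,M) = 0.25·M/p_x and y* = 0.75·M/p_y.
At p_x=1.15, p_y=7.3, M=84: x* = 0.25·84/1.15 = 18.2609, y* = 8.6301.
Utility at the optimum: U(18.2609, 8.6301) = 10.4086.

V = 10.4086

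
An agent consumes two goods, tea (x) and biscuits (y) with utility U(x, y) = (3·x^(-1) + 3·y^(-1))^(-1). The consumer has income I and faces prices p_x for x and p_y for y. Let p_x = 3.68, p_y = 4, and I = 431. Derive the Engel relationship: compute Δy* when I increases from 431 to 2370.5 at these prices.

Δy* = 247.4905

With the ratio pinned down, the budget gives x* = I/(p_x + p_y·(y/x)) and y* = (y/x)·x*.
Numerically y/x = 0.959166, so x* = 431/(3.68 + 4·0.959166) = 57.3393 and y* = 0.959166·57.3393 = 54.9979.
At I' = 2370.5: y* = 302.4884. Change: 302.4884 − 54.9979 = 247.4905.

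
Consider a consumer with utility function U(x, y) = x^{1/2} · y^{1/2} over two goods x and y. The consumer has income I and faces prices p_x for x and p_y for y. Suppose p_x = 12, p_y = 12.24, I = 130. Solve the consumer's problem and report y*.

Tangency: MRS = y/x = p_x/p_y.
So 0.5·p_y·y = 0.5·p_x·x; combined with the budget, a share 0.5 of income goes to x.
Demand: x*(p_x,p_y,I) = 0.5·I/p_x and y* = 0.5·I/p_y.
At p_x=12, p_y=12.24, I=130: y* = 0.5·130/12.24 = 5.3105.

y* = 5.3105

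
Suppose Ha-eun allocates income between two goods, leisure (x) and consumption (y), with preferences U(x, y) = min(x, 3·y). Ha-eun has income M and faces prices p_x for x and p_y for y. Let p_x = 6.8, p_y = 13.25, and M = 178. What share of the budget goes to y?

share on y = 0.3938

Demand: x*(p_x,p_y,M) = 3·M/(3·p_x + p_y), y* = M/(3·p_x + p_y).
Here 3·6.8 + 13.25 = 33.65, giving x* = 15.8692 and y* = 5.2897.
Expenditure on y: 13.25·5.2897 = 70.0892; share = 0.3938.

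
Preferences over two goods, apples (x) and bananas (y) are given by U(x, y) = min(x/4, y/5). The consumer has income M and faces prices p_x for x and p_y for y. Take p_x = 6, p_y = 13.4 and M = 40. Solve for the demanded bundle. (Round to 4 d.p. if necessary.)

Leontief preferences: the optimum is at the kink where x/4 = y/5, i.e. y = (5/4)·x.
Budget: p_x·x + p_y·(5/4)·x = M, so (4·p_x + 5·p_y)·x = 4·M.
Demand: x*(p_x,p_y,M) = 4·M/(4·p_x + 5·p_y), y* = 5·M/(4·p_x + 5·p_y).
Here 4·6 + 5·13.4 = 91, giving x* = 1.7582 and y* = 2.1978.

x* = 1.7582, y* = 2.1978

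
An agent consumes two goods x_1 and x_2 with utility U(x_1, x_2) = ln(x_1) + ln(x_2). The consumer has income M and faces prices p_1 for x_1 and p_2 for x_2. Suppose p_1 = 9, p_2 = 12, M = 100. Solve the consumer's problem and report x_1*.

x_1* = 5.5556

Demand: x_1*(p_1,p_2,M) = 0.5·M/p_1 and x_2* = 0.5·M/p_2.
At p_1=9, p_2=12, M=100: x_1* = 0.5·100/9 = 5.5556.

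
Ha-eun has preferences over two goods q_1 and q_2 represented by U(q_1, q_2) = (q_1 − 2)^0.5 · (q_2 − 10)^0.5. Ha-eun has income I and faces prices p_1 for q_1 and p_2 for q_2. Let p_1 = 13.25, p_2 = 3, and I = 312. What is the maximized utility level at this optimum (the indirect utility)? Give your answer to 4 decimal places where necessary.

Let q_1' = q_1−2, q_2' = q_2−10. MRS = q_2'/q_1' = p_1/p_2.
After buying the subsistence bundle (2, 10), a share 0.5 of the remaining income goes to q_1: q_1* = 2 + 0.5·(I − 2p_1 − 10p_2)/p_1.
Discretionary income = 312 − 2·13.25 − 10·3 = 255.5; q_1* = 2 + 0.5·255.5/13.25 = 11.6415; q_2* = 10 + 0.5·255.5/3 = 52.5833.
Utility at the optimum: U(11.6415, 52.5833) = 20.2625.

V = 20.2625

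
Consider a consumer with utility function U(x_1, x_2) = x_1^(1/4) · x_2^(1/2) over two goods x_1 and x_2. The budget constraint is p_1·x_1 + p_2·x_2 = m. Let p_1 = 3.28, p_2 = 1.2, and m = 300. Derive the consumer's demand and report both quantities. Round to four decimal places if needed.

x_1* = 30.4878, x_2* = 166.6667

At p_1=3.28, p_2=1.2, m=300: x_1* = 1/3·300/3.28 = 30.4878, x_2* = 166.6667.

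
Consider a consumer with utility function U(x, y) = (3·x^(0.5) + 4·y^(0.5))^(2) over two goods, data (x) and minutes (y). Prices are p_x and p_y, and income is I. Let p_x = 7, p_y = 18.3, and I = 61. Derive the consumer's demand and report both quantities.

x* = 5.187, y* = 1.3492

Numerically y/x = 0.260119, so x* = 61/(7 + 18.3·0.260119) = 5.187 and y* = 0.260119·5.187 = 1.3492.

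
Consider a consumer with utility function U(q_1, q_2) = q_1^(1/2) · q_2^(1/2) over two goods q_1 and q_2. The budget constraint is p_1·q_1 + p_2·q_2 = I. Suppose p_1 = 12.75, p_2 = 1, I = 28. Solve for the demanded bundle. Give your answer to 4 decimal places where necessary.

q_1* = 1.098, q_2* = 14

The MRS is q_2/q_1. Set MRS = p_1/p_2.
Rearranging, p_2·q_2 = p_1·q_1. Substituting into the budget gives p_1·q_1·(1 + 1) = I.
Demand: q_1*(p_1,p_2,I) = 0.5·I/p_1 and q_2* = 0.5·I/p_2.
At p_1=12.75, p_2=1, I=28: q_1* = 0.5·28/12.75 = 1.098, q_2* = 14.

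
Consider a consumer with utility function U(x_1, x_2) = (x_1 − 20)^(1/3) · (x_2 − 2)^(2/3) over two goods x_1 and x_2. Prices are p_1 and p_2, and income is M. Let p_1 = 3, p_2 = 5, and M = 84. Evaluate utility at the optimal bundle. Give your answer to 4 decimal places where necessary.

V = 1.7566

Substituting into the budget: x_1* = 20 + 1/3·(M − 20·p_1 − 2·p_2)/p_1, and x_2* = 2 + 2/3·(…)/p_2.
Discretionary income = 84 − 20·3 − 2·5 = 14; x_1* = 20 + 1/3·14/3 = 21.5556; x_2* = 2 + 2/3·14/5 = 3.8667.
Utility at the optimum: U(21.5556, 3.8667) = 1.7566.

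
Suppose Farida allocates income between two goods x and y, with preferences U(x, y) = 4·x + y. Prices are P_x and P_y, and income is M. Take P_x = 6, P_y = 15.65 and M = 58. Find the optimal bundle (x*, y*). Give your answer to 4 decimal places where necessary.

x* = 9.6667, y* = 0

Numerically: x* = 9.6667, y* = 0.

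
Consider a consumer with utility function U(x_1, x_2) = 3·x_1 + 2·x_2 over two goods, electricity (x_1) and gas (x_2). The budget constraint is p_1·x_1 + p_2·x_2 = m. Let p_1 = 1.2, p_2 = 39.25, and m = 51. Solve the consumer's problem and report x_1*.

x_1* = 42.5

Linear utility — the consumer picks whichever good has higher MU/price: 3/1.2 = 2.5 vs 2/39.25 = 0.051.
x_1 gives more utility per dollar, so spend all income on x_1: x_1* = m/p_1, x_2* = 0.
Numerically: x_1* = 42.5, x_2* = 0.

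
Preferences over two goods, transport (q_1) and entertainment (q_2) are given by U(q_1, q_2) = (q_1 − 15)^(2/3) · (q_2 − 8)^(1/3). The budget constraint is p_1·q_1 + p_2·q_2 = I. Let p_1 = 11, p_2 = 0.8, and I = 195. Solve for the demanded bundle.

q_1* = 16.4303, q_2* = 17.8333

This is Cobb-Douglas in (q_1−15, q_2−8): tangency gives 2/3·p_2·(q_2−8) = 1/3·p_1·(q_1−15).
After buying the subsistence bundle (15, 8), a share 2/3 of the remaining income goes to q_1: q_1* = 15 + 2/3·(I − 15p_1 − 8p_2)/p_1.
Discretionary income = 195 − 15·11 − 8·0.8 = 23.6; q_1* = 15 + 2/3·23.6/11 = 16.4303; q_2* = 8 + 1/3·23.6/0.8 = 17.8333.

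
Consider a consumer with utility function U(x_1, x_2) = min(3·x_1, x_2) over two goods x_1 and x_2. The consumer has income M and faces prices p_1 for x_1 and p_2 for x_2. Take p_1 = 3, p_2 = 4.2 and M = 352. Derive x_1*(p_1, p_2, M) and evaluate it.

x_1* = 22.5641

With perfect complements, no substitution: consume in ratio x_1:x_2 = 1:3.
Budget: p_1·x_1 + p_2·3·x_1 = M, so (p_1 + 3·p_2)·x_1 = M.
Demand: x_1*(p_1,p_2,M) = M/(p_1 + 3·p_2), x_2* = 3·M/(p_1 + 3·p_2).
Here 3 + 3·4.2 = 15.6, giving x_1* = 22.5641.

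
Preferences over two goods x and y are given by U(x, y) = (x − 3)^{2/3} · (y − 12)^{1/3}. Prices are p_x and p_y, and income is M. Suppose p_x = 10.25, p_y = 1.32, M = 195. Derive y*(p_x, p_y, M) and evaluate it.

This is Cobb-Douglas in (x−3, y−12): tangency gives 2/3·p_y·(y−12) = 1/3·p_x·(x−3).
Substituting into the budget: x* = 3 + 2/3·(M − 3·p_x − 12·p_y)/p_x, and y* = 12 + 1/3·(…)/p_y.
Discretionary income = 195 − 3·10.25 − 12·1.32 = 148.41; y* = 12 + 1/3·148.41/1.32 = 49.4773.

y* = 49.4773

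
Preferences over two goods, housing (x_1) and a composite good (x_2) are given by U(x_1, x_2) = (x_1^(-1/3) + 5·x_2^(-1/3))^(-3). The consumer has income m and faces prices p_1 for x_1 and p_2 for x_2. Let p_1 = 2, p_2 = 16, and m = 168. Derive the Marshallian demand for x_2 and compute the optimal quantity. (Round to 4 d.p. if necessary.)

x_2* = 8.9147

MU_x_1 ∝ x_1^(-4/3), MU_x_2 ∝ 5·x_2^(-4/3), so MRS = (1/5)·(x_2/x_1)^(4/3) = p_1/p_2.
Hence x_2/x_1 = (5·p_1/p_2)^(1/(4/3)), i.e. raised to the 0.75 power.
Substitute x_2 = (x_2/x_1)·x_1 into the budget: x_1* = m/(p_1 + p_2·(x_2/x_1)).
Numerically x_2/x_1 = 0.702927, so x_1* = 168/(2 + 16·0.702927) = 12.6823 and x_2* = 0.702927·12.6823 = 8.9147.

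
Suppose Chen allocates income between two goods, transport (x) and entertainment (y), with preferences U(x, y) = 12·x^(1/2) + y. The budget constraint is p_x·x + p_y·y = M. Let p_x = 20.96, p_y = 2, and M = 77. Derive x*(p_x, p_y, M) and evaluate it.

x* = 0.3278

Set MRS = p_x/p_y: 6·x^(−1/2) = p_x/p_y.
Thus x* = (6·p_y/p_x)² — independent of M — with the rest of income spent on y.
Plugging in: x* = (6·2/20.96)² = 0.3278.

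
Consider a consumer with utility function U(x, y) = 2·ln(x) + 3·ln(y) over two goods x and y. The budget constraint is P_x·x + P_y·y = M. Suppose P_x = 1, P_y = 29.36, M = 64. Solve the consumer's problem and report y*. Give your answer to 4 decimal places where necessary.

y* = 1.3079

At P_x=1, P_y=29.36, M=64: y* = 0.6·64/29.36 = 1.3079.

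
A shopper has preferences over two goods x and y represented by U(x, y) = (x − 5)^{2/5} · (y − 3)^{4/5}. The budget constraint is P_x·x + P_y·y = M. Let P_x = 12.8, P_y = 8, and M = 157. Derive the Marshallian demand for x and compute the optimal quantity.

MRS = (1/2)·(y−3)/(x−5). Tangency with P_x/P_y gives y−3 = 2·(P_x/P_y)·(x−5).
Substituting into the budget: x* = 5 + 1/3·(M − 5·P_x − 3·P_y)/P_x, and y* = 3 + 2/3·(…)/P_y.
Discretionary income = 157 − 5·12.8 − 3·8 = 69; x* = 5 + 1/3·69/12.8 = 6.7969.

x* = 6.7969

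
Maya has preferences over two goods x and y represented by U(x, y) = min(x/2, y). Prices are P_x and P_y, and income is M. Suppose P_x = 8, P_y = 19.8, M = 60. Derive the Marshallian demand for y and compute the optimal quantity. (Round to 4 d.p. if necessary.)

Demand: x*(P_x,P_y,M) = 2·M/(2·P_x + P_y), y* = M/(2·P_x + P_y).
Here 2·8 + 19.8 = 35.8, giving y* = 1.676.

y* = 1.676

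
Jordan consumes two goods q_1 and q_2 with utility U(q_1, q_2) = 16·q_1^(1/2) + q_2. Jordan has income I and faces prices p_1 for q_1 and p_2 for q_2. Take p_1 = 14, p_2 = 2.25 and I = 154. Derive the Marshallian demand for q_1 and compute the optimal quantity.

MU_q_1 = 8/√q_1, MU_q_2 = 1. Tangency: 8/√q_1 = p_1/p_2.
Thus q_1* = (8·p_2/p_1)² — independent of I — with the rest of income spent on q_2.
Plugging in: q_1* = (8·2.25/14)² = 1.6531.

q_1* = 1.6531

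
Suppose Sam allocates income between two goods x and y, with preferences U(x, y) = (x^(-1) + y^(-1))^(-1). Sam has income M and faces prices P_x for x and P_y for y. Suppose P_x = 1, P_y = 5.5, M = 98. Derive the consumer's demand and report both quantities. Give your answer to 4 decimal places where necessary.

x* = 29.2956, y* = 12.4917

MU_x ∝ x^(-2), MU_y ∝ y^(-2), so MRS = (y/x)^(2) = P_x/P_y.
Solve for the ratio: y/x = [P_x/P_y]^(0.5).
With the ratio pinned down, the budget gives x* = M/(P_x + P_y·(y/x)) and y* = (y/x)·x*.
Numerically y/x = 0.426401, so x* = 98/(1 + 5.5·0.426401) = 29.2956 and y* = 0.426401·29.2956 = 12.4917.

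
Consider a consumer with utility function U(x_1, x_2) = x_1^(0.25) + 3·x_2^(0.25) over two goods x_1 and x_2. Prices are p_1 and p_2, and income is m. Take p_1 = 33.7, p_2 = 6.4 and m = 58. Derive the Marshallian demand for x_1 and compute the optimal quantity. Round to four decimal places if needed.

From the CES first-order condition, (1/3)·(x_2/x_1)^(0.75) = p_1/p_2.
Solve for the ratio: x_2/x_1 = [3·p_1/p_2]^(4/3).
Substitute x_2 = (x_2/x_1)·x_1 into the budget: x_1* = m/(p_1 + p_2·(x_2/x_1)).
Numerically x_2/x_1 = 39.636464, so x_1* = 58/(33.7 + 6.4·39.636464) = 0.2018.

x_1* = 0.2018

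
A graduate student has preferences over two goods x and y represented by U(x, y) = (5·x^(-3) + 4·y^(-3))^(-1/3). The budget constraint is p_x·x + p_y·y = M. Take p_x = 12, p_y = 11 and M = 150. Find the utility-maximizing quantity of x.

With the ratio pinned down, the budget gives x* = M/(p_x + p_y·(y/x)) and y* = (y/x)·x*.
Numerically y/x = 0.96654, so x* = 150/(12 + 11·0.96654) = 6.6278.

x* = 6.6278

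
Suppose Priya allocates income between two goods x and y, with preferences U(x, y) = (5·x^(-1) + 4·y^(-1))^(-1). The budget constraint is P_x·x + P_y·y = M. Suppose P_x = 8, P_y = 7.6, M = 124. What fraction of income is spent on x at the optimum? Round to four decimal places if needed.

share on x = 0.5343

From the CES first-order condition, (5/4)·(y/x)^(2) = P_x/P_y.
Solve for the ratio: y/x = [(4/5)·P_x/P_y]^(0.5).
Substitute y = (y/x)·x into the budget: x* = M/(P_x + P_y·(y/x)).
Numerically y/x = 0.917663, so x* = 124/(8 + 7.6·0.917663) = 8.2809 and y* = 0.917663·8.2809 = 7.5991.
Expenditure on x: 8·8.2809 = 66.2471; share = 0.5343.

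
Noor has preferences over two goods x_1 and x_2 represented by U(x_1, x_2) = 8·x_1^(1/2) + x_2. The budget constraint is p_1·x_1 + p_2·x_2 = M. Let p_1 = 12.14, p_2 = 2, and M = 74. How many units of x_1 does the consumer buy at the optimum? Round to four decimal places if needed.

x_1* = 0.4343

Utility is quasi-linear in x_2; the FOC for x_1 is 4/√x_1 = p_1/p_2.
Solve: √x_1 = 4·p_2/p_1, so x_1*(p_1,p_2) = (4·p_2/p_1)², and x_2* = (M − p_1·x_1*)/p_2.
Plugging in: x_1* = (4·2/12.14)² = 0.4343.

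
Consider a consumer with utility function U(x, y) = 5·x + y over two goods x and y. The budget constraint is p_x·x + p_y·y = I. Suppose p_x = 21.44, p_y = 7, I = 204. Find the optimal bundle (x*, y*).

x* = 9.5149, y* = 0

x gives more utility per dollar, so spend all income on x: x* = I/p_x, y* = 0.
Numerically: x* = 9.5149, y* = 0.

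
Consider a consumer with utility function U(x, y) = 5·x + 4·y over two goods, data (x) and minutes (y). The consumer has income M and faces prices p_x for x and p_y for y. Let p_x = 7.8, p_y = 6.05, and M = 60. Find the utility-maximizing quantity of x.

Linear utility — the consumer picks whichever good has higher MU/price: 5/7.8 = 0.641 vs 4/6.05 = 0.6612.
y gives more utility per dollar, so spend all income on y: y* = M/p_y, x* = 0.
Numerically: x* = 0, y* = 9.9174.

x* = 0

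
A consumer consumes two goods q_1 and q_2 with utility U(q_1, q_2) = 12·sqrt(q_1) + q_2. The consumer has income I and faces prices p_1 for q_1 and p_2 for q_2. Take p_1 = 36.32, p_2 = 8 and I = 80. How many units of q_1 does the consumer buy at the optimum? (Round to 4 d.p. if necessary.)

MU_q_1 = 6/√q_1, MU_q_2 = 1. Tangency: 6/√q_1 = p_1/p_2.
Thus q_1* = (6·p_2/p_1)² — independent of I — with the rest of income spent on q_2.
Plugging in: q_1* = (6·8/36.32)² = 1.7466.

q_1* = 1.7466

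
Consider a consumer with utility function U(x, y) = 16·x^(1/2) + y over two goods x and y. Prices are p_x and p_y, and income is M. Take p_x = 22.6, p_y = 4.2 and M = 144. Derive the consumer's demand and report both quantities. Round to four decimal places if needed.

Utility is quasi-linear in y; the FOC for x is 8/√x = p_x/p_y.
Solve: √x = 8·p_y/p_x, so x*(p_x,p_y) = (8·p_y/p_x)², and y* = (M − p_x·x*)/p_y.
Plugging in: x* = (8·4.2/22.6)² = 2.2104, y* = 22.3919.

x* = 2.2104, y* = 22.3919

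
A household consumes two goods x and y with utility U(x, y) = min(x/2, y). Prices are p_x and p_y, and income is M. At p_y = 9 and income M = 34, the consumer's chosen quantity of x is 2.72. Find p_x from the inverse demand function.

p_x = 8

Leontief preferences: the optimum is at the kink where x/2 = y/1, i.e. y = (1/2)·x.
Budget: p_x·x + p_y·(1/2)·x = M, so (2·p_x + p_y)·x = 2·M.
Demand: x*(p_x,p_y,M) = 2·M/(2·p_x + p_y), y* = M/(2·p_x + p_y).
Set x* = 2.72 in the demand function and solve for p_x: p_x = 8.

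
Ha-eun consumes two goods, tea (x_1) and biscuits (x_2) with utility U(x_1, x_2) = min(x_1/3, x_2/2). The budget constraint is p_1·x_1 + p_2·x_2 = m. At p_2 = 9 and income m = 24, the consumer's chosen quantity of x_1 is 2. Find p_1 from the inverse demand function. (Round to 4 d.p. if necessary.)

Leontief preferences: the optimum is at the kink where x_1/3 = x_2/2, i.e. x_2 = (2/3)·x_1.
Budget: p_1·x_1 + p_2·(2/3)·x_1 = m, so (3·p_1 + 2·p_2)·x_1 = 3·m.
Demand: x_1*(p_1,p_2,m) = 3·m/(3·p_1 + 2·p_2), x_2* = 2·m/(3·p_1 + 2·p_2).
Set x_1* = 2 in the demand function and solve for p_1: p_1 = 6.

p_1 = 6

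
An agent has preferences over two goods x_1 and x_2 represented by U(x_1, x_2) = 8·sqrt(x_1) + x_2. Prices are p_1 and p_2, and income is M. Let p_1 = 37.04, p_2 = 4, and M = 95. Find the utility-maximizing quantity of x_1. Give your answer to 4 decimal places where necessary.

x_1* = 0.1866

Set MRS = p_1/p_2: 4·x_1^(−1/2) = p_1/p_2.
Thus x_1* = (4·p_2/p_1)² — independent of M — with the rest of income spent on x_2.
Plugging in: x_1* = (4·4/37.04)² = 0.1866.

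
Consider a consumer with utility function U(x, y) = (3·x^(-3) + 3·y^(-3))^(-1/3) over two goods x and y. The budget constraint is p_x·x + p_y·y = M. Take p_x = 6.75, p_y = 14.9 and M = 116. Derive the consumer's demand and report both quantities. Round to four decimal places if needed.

MU_x ∝ 3·x^(-4), MU_y ∝ 3·y^(-4), so MRS = (y/x)^(4) = p_x/p_y.
Solve for the ratio: y/x = [p_x/p_y]^(0.25).
With the ratio pinned down, the budget gives x* = M/(p_x + p_y·(y/x)) and y* = (y/x)·x*.
Numerically y/x = 0.820407, so x* = 116/(6.75 + 14.9·0.820407) = 6.1136 and y* = 0.820407·6.1136 = 5.0156.

x* = 6.1136, y* = 5.0156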